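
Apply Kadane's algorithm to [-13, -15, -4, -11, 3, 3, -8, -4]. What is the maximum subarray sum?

Using Kadane's algorithm on [-13, -15, -4, -11, 3, 3, -8, -4]:

Scanning through the array:
Position 1 (value -15): max_ending_here = -15, max_so_far = -13
Position 2 (value -4): max_ending_here = -4, max_so_far = -4
Position 3 (value -11): max_ending_here = -11, max_so_far = -4
Position 4 (value 3): max_ending_here = 3, max_so_far = 3
Position 5 (value 3): max_ending_here = 6, max_so_far = 6
Position 6 (value -8): max_ending_here = -2, max_so_far = 6
Position 7 (value -4): max_ending_here = -4, max_so_far = 6

Maximum subarray: [3, 3]
Maximum sum: 6

The maximum subarray is [3, 3] with sum 6. This subarray runs from index 4 to index 5.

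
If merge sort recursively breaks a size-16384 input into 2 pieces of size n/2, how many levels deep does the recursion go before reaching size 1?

For divide and conquer with division factor 2:

Problem sizes at each level:
Level 0: 16384
Level 1: 8192
Level 2: 4096
Level 3: 2048
Level 4: 1024
Level 5: 512
Level 6: 256
Level 7: 128
Level 8: 64
Level 9: 32
Level 10: 16
Level 11: 8
Level 12: 4
Level 13: 2
Level 14: 1

The root is level 0 and the size-1 base case is level 14 (the tree spans levels 0 through 14, i.e. 15 levels counting the root), so the depth is the number of divisions: log_2(16384) = 14

The recursion tree depth is log_2(16384) = 14. At each level, the problem size is divided by 2, so it takes 14 divisions to reduce to a base case of size 1. The algorithm makes 2 recursive calls at each level.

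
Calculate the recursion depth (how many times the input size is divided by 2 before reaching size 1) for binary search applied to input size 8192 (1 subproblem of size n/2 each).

For divide and conquer with division factor 2:

Problem sizes at each level:
Level 0: 8192
Level 1: 4096
Level 2: 2048
Level 3: 1024
Level 4: 512
Level 5: 256
Level 6: 128
Level 7: 64
Level 8: 32
Level 9: 16
Level 10: 8
Level 11: 4
Level 12: 2
Level 13: 1

The root is level 0 and the size-1 base case is level 13 (the tree spans levels 0 through 13, i.e. 14 levels counting the root), so the depth is the number of divisions: log_2(8192) = 13

The recursion tree depth is log_2(8192) = 13. At each level, the problem size is divided by 2, so it takes 13 divisions to reduce to a base case of size 1. The algorithm makes 1 recursive call at each level.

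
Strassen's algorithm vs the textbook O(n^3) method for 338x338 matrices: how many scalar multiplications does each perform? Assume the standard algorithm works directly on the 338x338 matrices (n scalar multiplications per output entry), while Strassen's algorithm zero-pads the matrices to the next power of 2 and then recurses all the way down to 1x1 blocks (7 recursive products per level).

Matrix multiplication for 338x338 matrices:

Strassen's algorithm requires power-of-2 dimensions. Pad 338x338 to 512x512 (next power of 2).

Standard algorithm: 338^3 = 38614472 multiplications
Strassen's algorithm: 7^(log2(512)) = 7^9 = 40353607 multiplications
Difference: 38614472 - 40353607 = -1739135 (Strassen uses MORE here due to padding overhead — for small or just-over-power-of-2 n, padding can outweigh the per-level savings)

Standard: 38614472 multiplications (338^3). Strassen: 40353607 multiplications (7^9, after padding to 512x512). Strassen reduces 8 recursive multiplications to 7 at each level.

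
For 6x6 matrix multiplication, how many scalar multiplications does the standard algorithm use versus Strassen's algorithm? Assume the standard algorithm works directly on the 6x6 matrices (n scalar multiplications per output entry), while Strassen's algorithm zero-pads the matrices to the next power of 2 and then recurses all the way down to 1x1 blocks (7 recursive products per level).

Matrix multiplication for 6x6 matrices:

Strassen's algorithm requires power-of-2 dimensions. Pad 6x6 to 8x8 (next power of 2).

Standard algorithm: 6^3 = 216 multiplications
Strassen's algorithm: 7^(log2(8)) = 7^3 = 343 multiplications
Difference: 216 - 343 = -127 (Strassen uses MORE here due to padding overhead — for small or just-over-power-of-2 n, padding can outweigh the per-level savings)

Standard: 216 multiplications (6^3). Strassen: 343 multiplications (7^3, after padding to 8x8). Strassen reduces 8 recursive multiplications to 7 at each level.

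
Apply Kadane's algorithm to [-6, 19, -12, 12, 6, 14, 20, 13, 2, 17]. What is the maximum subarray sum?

Using Kadane's algorithm on [-6, 19, -12, 12, 6, 14, 20, 13, 2, 17]:

Scanning through the array:
Position 1 (value 19): max_ending_here = 19, max_so_far = 19
Position 2 (value -12): max_ending_here = 7, max_so_far = 19
Position 3 (value 12): max_ending_here = 19, max_so_far = 19
Position 4 (value 6): max_ending_here = 25, max_so_far = 25
Position 5 (value 14): max_ending_here = 39, max_so_far = 39
Position 6 (value 20): max_ending_here = 59, max_so_far = 59
Position 7 (value 13): max_ending_here = 72, max_so_far = 72
Position 8 (value 2): max_ending_here = 74, max_so_far = 74
Position 9 (value 17): max_ending_here = 91, max_so_far = 91

Maximum subarray: [19, -12, 12, 6, 14, 20, 13, 2, 17]
Maximum sum: 91

The maximum subarray is [19, -12, 12, 6, 14, 20, 13, 2, 17] with sum 91. This subarray runs from index 1 to index 9.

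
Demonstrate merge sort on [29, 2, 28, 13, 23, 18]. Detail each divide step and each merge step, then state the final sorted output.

Merge sort trace:

Split: [29, 2, 28, 13, 23, 18] -> [29, 2, 28] and [13, 23, 18]
  Split: [29, 2, 28] -> [29] and [2, 28]
    Split: [2, 28] -> [2] and [28]
    Merge: [2] + [28] -> [2, 28]
  Merge: [29] + [2, 28] -> [2, 28, 29]
  Split: [13, 23, 18] -> [13] and [23, 18]
    Split: [23, 18] -> [23] and [18]
    Merge: [23] + [18] -> [18, 23]
  Merge: [13] + [18, 23] -> [13, 18, 23]
Merge: [2, 28, 29] + [13, 18, 23] -> [2, 13, 18, 23, 28, 29]

Final sorted array: [2, 13, 18, 23, 28, 29]

The merge sort proceeds by recursively splitting the array and merging sorted halves.
After all merges, the sorted array is [2, 13, 18, 23, 28, 29].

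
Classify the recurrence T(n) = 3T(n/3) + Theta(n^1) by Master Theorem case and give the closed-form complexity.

Master Theorem for T(n) = 3T(n/3) + O(n^1):

a = 3, b = 3, c = 1
log_b(a) = log_3(3) = 1.0000

Case 2: c = 1 = log_3(3) = 1.0000
T(n) = O(n^1 log n) = O(n log n)

For T(n) = 3T(n/3) + O(n^1): log_3(3) = 1.0000. This is Case 2 of the Master Theorem (c = log_b(a), equal work at all levels), giving O(n log n).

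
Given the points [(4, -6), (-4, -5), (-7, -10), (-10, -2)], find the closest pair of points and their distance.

Computing all pairwise distances among 4 points:

d((4, -6), (-4, -5)) = 8.0623
d((4, -6), (-7, -10)) = 11.7047
d((4, -6), (-10, -2)) = 14.5602
d((-4, -5), (-7, -10)) = 5.831 <-- minimum
d((-4, -5), (-10, -2)) = 6.7082
d((-7, -10), (-10, -2)) = 8.544

Closest pair: (-4, -5) and (-7, -10) with distance 5.831

The closest pair is (-4, -5) and (-7, -10) with Euclidean distance 5.831. For 4 points, brute-force pairwise comparison is shown above. For large n, the divide-and-conquer algorithm (sort by x, recurse on halves, check the dividing strip) achieves O(n log n).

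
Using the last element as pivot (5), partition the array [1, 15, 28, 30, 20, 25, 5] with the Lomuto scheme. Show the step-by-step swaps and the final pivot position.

Lomuto partition with pivot = 5:

Initial array: [1, 15, 28, 30, 20, 25, 5]

arr[0]=1 <= 5: swap with position 0, array becomes [1, 15, 28, 30, 20, 25, 5]
arr[1]=15 > 5: no swap
arr[2]=28 > 5: no swap
arr[3]=30 > 5: no swap
arr[4]=20 > 5: no swap
arr[5]=25 > 5: no swap

Place pivot at position 1: [1, 5, 28, 30, 20, 25, 15]
Pivot position: 1

After partitioning with pivot 5, the array becomes [1, 5, 28, 30, 20, 25, 15]. The pivot is placed at index 1. All elements to the left of the pivot are <= 5, and all elements to the right are > 5.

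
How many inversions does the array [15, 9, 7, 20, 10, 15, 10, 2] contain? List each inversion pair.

Finding inversions in [15, 9, 7, 20, 10, 15, 10, 2]:

(0, 1): arr[0]=15 > arr[1]=9
(0, 2): arr[0]=15 > arr[2]=7
(0, 4): arr[0]=15 > arr[4]=10
(0, 6): arr[0]=15 > arr[6]=10
(0, 7): arr[0]=15 > arr[7]=2
(1, 2): arr[1]=9 > arr[2]=7
(1, 7): arr[1]=9 > arr[7]=2
(2, 7): arr[2]=7 > arr[7]=2
(3, 4): arr[3]=20 > arr[4]=10
(3, 5): arr[3]=20 > arr[5]=15
(3, 6): arr[3]=20 > arr[6]=10
(3, 7): arr[3]=20 > arr[7]=2
(4, 7): arr[4]=10 > arr[7]=2
(5, 6): arr[5]=15 > arr[6]=10
(5, 7): arr[5]=15 > arr[7]=2
(6, 7): arr[6]=10 > arr[7]=2

Total inversions: 16

The array has 16 inversion(s): (0,1), (0,2), (0,4), (0,6), (0,7), (1,2), (1,7), (2,7), (3,4), (3,5), (3,6), (3,7), (4,7), (5,6), (5,7), (6,7). Each pair (i,j) satisfies i < j and arr[i] > arr[j].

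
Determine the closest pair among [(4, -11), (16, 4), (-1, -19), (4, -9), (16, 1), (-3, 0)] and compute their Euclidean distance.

Computing all pairwise distances among 6 points:

d((4, -11), (16, 4)) = 19.2094
d((4, -11), (-1, -19)) = 9.434
d((4, -11), (4, -9)) = 2.0 <-- minimum
d((4, -11), (16, 1)) = 16.9706
d((4, -11), (-3, 0)) = 13.0384
d((16, 4), (-1, -19)) = 28.6007
d((16, 4), (4, -9)) = 17.6918
d((16, 4), (16, 1)) = 3.0
d((16, 4), (-3, 0)) = 19.4165
d((-1, -19), (4, -9)) = 11.1803
d((-1, -19), (16, 1)) = 26.2488
d((-1, -19), (-3, 0)) = 19.105
d((4, -9), (16, 1)) = 15.6205
d((4, -9), (-3, 0)) = 11.4018
d((16, 1), (-3, 0)) = 19.0263

Closest pair: (4, -11) and (4, -9) with distance 2.0

The closest pair is (4, -11) and (4, -9) with Euclidean distance 2.0. For 6 points, brute-force pairwise comparison is shown above. For large n, the divide-and-conquer algorithm (sort by x, recurse on halves, check the dividing strip) achieves O(n log n).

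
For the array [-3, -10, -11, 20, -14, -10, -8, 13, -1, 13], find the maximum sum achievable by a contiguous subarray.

Using Kadane's algorithm on [-3, -10, -11, 20, -14, -10, -8, 13, -1, 13]:

Scanning through the array:
Position 1 (value -10): max_ending_here = -10, max_so_far = -3
Position 2 (value -11): max_ending_here = -11, max_so_far = -3
Position 3 (value 20): max_ending_here = 20, max_so_far = 20
Position 4 (value -14): max_ending_here = 6, max_so_far = 20
Position 5 (value -10): max_ending_here = -4, max_so_far = 20
Position 6 (value -8): max_ending_here = -8, max_so_far = 20
Position 7 (value 13): max_ending_here = 13, max_so_far = 20
Position 8 (value -1): max_ending_here = 12, max_so_far = 20
Position 9 (value 13): max_ending_here = 25, max_so_far = 25

Maximum subarray: [13, -1, 13]
Maximum sum: 25

The maximum subarray is [13, -1, 13] with sum 25. This subarray runs from index 7 to index 9.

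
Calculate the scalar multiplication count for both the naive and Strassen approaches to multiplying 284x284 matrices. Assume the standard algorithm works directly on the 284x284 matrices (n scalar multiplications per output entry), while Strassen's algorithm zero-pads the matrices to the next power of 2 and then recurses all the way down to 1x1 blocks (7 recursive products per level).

Matrix multiplication for 284x284 matrices:

Strassen's algorithm requires power-of-2 dimensions. Pad 284x284 to 512x512 (next power of 2).

Standard algorithm: 284^3 = 22906304 multiplications
Strassen's algorithm: 7^(log2(512)) = 7^9 = 40353607 multiplications
Difference: 22906304 - 40353607 = -17447303 (Strassen uses MORE here due to padding overhead — for small or just-over-power-of-2 n, padding can outweigh the per-level savings)

Standard: 22906304 multiplications (284^3). Strassen: 40353607 multiplications (7^9, after padding to 512x512). Strassen reduces 8 recursive multiplications to 7 at each level.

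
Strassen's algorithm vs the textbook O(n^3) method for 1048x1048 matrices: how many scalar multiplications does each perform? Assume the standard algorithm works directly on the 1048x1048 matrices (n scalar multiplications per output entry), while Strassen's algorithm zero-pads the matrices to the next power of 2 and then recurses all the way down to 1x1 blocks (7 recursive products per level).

Matrix multiplication for 1048x1048 matrices:

Strassen's algorithm requires power-of-2 dimensions. Pad 1048x1048 to 2048x2048 (next power of 2).

Standard algorithm: 1048^3 = 1151022592 multiplications
Strassen's algorithm: 7^(log2(2048)) = 7^11 = 1977326743 multiplications
Difference: 1151022592 - 1977326743 = -826304151 (Strassen uses MORE here due to padding overhead — for small or just-over-power-of-2 n, padding can outweigh the per-level savings)

Standard: 1151022592 multiplications (1048^3). Strassen: 1977326743 multiplications (7^11, after padding to 2048x2048). Strassen reduces 8 recursive multiplications to 7 at each level.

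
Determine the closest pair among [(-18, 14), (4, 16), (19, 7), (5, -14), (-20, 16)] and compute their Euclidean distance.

Computing all pairwise distances among 5 points:

d((-18, 14), (4, 16)) = 22.0907
d((-18, 14), (19, 7)) = 37.6563
d((-18, 14), (5, -14)) = 36.2353
d((-18, 14), (-20, 16)) = 2.8284 <-- minimum
d((4, 16), (19, 7)) = 17.4929
d((4, 16), (5, -14)) = 30.0167
d((4, 16), (-20, 16)) = 24.0
d((19, 7), (5, -14)) = 25.2389
d((19, 7), (-20, 16)) = 40.025
d((5, -14), (-20, 16)) = 39.0512

Closest pair: (-18, 14) and (-20, 16) with distance 2.8284

The closest pair is (-18, 14) and (-20, 16) with Euclidean distance 2.8284. For 5 points, brute-force pairwise comparison is shown above. For large n, the divide-and-conquer algorithm (sort by x, recurse on halves, check the dividing strip) achieves O(n log n).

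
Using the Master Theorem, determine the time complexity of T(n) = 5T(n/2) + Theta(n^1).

Master Theorem for T(n) = 5T(n/2) + O(n^1):

a = 5, b = 2, c = 1
log_b(a) = log_2(5) = 2.3219

Case 1: c = 1 < log_2(5) = 2.3219
T(n) = O(n^(log_2 5))

For T(n) = 5T(n/2) + O(n^1): log_2(5) = 2.3219. This is Case 1 of the Master Theorem (c < log_b(a), work dominated by leaves), giving O(n^(log_2 5)).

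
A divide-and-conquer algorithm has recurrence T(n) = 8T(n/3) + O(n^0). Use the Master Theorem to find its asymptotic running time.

Master Theorem for T(n) = 8T(n/3) + O(n^0):

a = 8, b = 3, c = 0
log_b(a) = log_3(8) = 1.8928

Case 1: c = 0 < log_3(8) = 1.8928
T(n) = O(n^(log_3 8))

For T(n) = 8T(n/3) + O(n^0): log_3(8) = 1.8928. This is Case 1 of the Master Theorem (c < log_b(a), work dominated by leaves), giving O(n^(log_3 8)).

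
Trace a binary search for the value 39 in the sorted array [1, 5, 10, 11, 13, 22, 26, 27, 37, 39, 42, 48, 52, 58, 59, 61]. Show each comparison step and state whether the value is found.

Binary search for 39 in [1, 5, 10, 11, 13, 22, 26, 27, 37, 39, 42, 48, 52, 58, 59, 61]:

lo=0, hi=15, mid=7, arr[mid]=27 -> 27 < 39, search right half
lo=8, hi=15, mid=11, arr[mid]=48 -> 48 > 39, search left half
lo=8, hi=10, mid=9, arr[mid]=39 -> Found target at index 9!

Binary search finds 39 at index 9 after 3 comparisons. The search repeatedly halves the search space by comparing with the middle element.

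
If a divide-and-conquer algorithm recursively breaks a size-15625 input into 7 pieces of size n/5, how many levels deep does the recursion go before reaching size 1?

For divide and conquer with division factor 5:

Problem sizes at each level:
Level 0: 15625
Level 1: 3125
Level 2: 625
Level 3: 125
Level 4: 25
Level 5: 5
Level 6: 1

The root is level 0 and the size-1 base case is level 6 (the tree spans levels 0 through 6, i.e. 7 levels counting the root), so the depth is the number of divisions: log_5(15625) = 6

The recursion tree depth is log_5(15625) = 6. At each level, the problem size is divided by 5, so it takes 6 divisions to reduce to a base case of size 1. The algorithm makes 7 recursive calls at each level.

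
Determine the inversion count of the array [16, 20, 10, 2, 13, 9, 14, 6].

Finding inversions in [16, 20, 10, 2, 13, 9, 14, 6]:

(0, 2): arr[0]=16 > arr[2]=10
(0, 3): arr[0]=16 > arr[3]=2
(0, 4): arr[0]=16 > arr[4]=13
(0, 5): arr[0]=16 > arr[5]=9
(0, 6): arr[0]=16 > arr[6]=14
(0, 7): arr[0]=16 > arr[7]=6
(1, 2): arr[1]=20 > arr[2]=10
(1, 3): arr[1]=20 > arr[3]=2
(1, 4): arr[1]=20 > arr[4]=13
(1, 5): arr[1]=20 > arr[5]=9
(1, 6): arr[1]=20 > arr[6]=14
(1, 7): arr[1]=20 > arr[7]=6
(2, 3): arr[2]=10 > arr[3]=2
(2, 5): arr[2]=10 > arr[5]=9
(2, 7): arr[2]=10 > arr[7]=6
(4, 5): arr[4]=13 > arr[5]=9
(4, 7): arr[4]=13 > arr[7]=6
(5, 7): arr[5]=9 > arr[7]=6
(6, 7): arr[6]=14 > arr[7]=6

Total inversions: 19

The array has 19 inversion(s): (0,2), (0,3), (0,4), (0,5), (0,6), (0,7), (1,2), (1,3), (1,4), (1,5), (1,6), (1,7), (2,3), (2,5), (2,7), (4,5), (4,7), (5,7), (6,7). Each pair (i,j) satisfies i < j and arr[i] > arr[j].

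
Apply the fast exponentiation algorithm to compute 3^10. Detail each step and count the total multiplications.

Computing 3^10 by squaring (build up from 3^1; each line after the first costs one multiplication):

3^1 = 3
3^2 = (3^1)^2 = 3^2 = 9
3^4 = (3^2)^2 = 9^2 = 81
3^5 = 3 * 3^4 = 3 * 81 = 243
3^10 = (3^5)^2 = 243^2 = 59049

Result: 59049
Multiplications needed: 4 (4 lines after 3^1)

3^10 = 59049. Using exponentiation by squaring, this requires 4 multiplications. The key idea: if the exponent is even, square the half-power; if odd, multiply by the base once.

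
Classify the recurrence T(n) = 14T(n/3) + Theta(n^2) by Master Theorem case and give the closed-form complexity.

Master Theorem for T(n) = 14T(n/3) + O(n^2):

a = 14, b = 3, c = 2
log_b(a) = log_3(14) = 2.4022

Case 1: c = 2 < log_3(14) = 2.4022
T(n) = O(n^(log_3 14))

For T(n) = 14T(n/3) + O(n^2): log_3(14) = 2.4022. This is Case 1 of the Master Theorem (c < log_b(a), work dominated by leaves), giving O(n^(log_3 14)).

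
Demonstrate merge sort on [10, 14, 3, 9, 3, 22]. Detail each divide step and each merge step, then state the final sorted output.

Merge sort trace:

Split: [10, 14, 3, 9, 3, 22] -> [10, 14, 3] and [9, 3, 22]
  Split: [10, 14, 3] -> [10] and [14, 3]
    Split: [14, 3] -> [14] and [3]
    Merge: [14] + [3] -> [3, 14]
  Merge: [10] + [3, 14] -> [3, 10, 14]
  Split: [9, 3, 22] -> [9] and [3, 22]
    Split: [3, 22] -> [3] and [22]
    Merge: [3] + [22] -> [3, 22]
  Merge: [9] + [3, 22] -> [3, 9, 22]
Merge: [3, 10, 14] + [3, 9, 22] -> [3, 3, 9, 10, 14, 22]

Final sorted array: [3, 3, 9, 10, 14, 22]

The merge sort proceeds by recursively splitting the array and merging sorted halves.
After all merges, the sorted array is [3, 3, 9, 10, 14, 22].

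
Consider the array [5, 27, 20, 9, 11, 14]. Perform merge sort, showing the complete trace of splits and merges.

Merge sort trace:

Split: [5, 27, 20, 9, 11, 14] -> [5, 27, 20] and [9, 11, 14]
  Split: [5, 27, 20] -> [5] and [27, 20]
    Split: [27, 20] -> [27] and [20]
    Merge: [27] + [20] -> [20, 27]
  Merge: [5] + [20, 27] -> [5, 20, 27]
  Split: [9, 11, 14] -> [9] and [11, 14]
    Split: [11, 14] -> [11] and [14]
    Merge: [11] + [14] -> [11, 14]
  Merge: [9] + [11, 14] -> [9, 11, 14]
Merge: [5, 20, 27] + [9, 11, 14] -> [5, 9, 11, 14, 20, 27]

Final sorted array: [5, 9, 11, 14, 20, 27]

The merge sort proceeds by recursively splitting the array and merging sorted halves.
After all merges, the sorted array is [5, 9, 11, 14, 20, 27].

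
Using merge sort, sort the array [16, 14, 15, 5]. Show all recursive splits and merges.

Merge sort trace:

Split: [16, 14, 15, 5] -> [16, 14] and [15, 5]
  Split: [16, 14] -> [16] and [14]
  Merge: [16] + [14] -> [14, 16]
  Split: [15, 5] -> [15] and [5]
  Merge: [15] + [5] -> [5, 15]
Merge: [14, 16] + [5, 15] -> [5, 14, 15, 16]

Final sorted array: [5, 14, 15, 16]

The merge sort proceeds by recursively splitting the array and merging sorted halves.
After all merges, the sorted array is [5, 14, 15, 16].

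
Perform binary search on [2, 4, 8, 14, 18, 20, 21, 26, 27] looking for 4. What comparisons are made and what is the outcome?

Binary search for 4 in [2, 4, 8, 14, 18, 20, 21, 26, 27]:

lo=0, hi=8, mid=4, arr[mid]=18 -> 18 > 4, search left half
lo=0, hi=3, mid=1, arr[mid]=4 -> Found target at index 1!

Binary search finds 4 at index 1 after 2 comparisons. The search repeatedly halves the search space by comparing with the middle element.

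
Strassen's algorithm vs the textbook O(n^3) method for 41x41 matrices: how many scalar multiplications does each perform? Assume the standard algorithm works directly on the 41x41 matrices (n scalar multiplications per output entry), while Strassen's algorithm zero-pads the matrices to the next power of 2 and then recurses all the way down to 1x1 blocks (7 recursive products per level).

Matrix multiplication for 41x41 matrices:

Strassen's algorithm requires power-of-2 dimensions. Pad 41x41 to 64x64 (next power of 2).

Standard algorithm: 41^3 = 68921 multiplications
Strassen's algorithm: 7^(log2(64)) = 7^6 = 117649 multiplications
Difference: 68921 - 117649 = -48728 (Strassen uses MORE here due to padding overhead — for small or just-over-power-of-2 n, padding can outweigh the per-level savings)

Standard: 68921 multiplications (41^3). Strassen: 117649 multiplications (7^6, after padding to 64x64). Strassen reduces 8 recursive multiplications to 7 at each level.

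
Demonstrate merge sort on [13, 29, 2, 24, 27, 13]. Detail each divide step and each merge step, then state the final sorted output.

Merge sort trace:

Split: [13, 29, 2, 24, 27, 13] -> [13, 29, 2] and [24, 27, 13]
  Split: [13, 29, 2] -> [13] and [29, 2]
    Split: [29, 2] -> [29] and [2]
    Merge: [29] + [2] -> [2, 29]
  Merge: [13] + [2, 29] -> [2, 13, 29]
  Split: [24, 27, 13] -> [24] and [27, 13]
    Split: [27, 13] -> [27] and [13]
    Merge: [27] + [13] -> [13, 27]
  Merge: [24] + [13, 27] -> [13, 24, 27]
Merge: [2, 13, 29] + [13, 24, 27] -> [2, 13, 13, 24, 27, 29]

Final sorted array: [2, 13, 13, 24, 27, 29]

The merge sort proceeds by recursively splitting the array and merging sorted halves.
After all merges, the sorted array is [2, 13, 13, 24, 27, 29].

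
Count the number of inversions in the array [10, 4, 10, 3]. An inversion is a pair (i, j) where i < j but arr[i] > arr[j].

Finding inversions in [10, 4, 10, 3]:

(0, 1): arr[0]=10 > arr[1]=4
(0, 3): arr[0]=10 > arr[3]=3
(1, 3): arr[1]=4 > arr[3]=3
(2, 3): arr[2]=10 > arr[3]=3

Total inversions: 4

The array has 4 inversion(s): (0,1), (0,3), (1,3), (2,3). Each pair (i,j) satisfies i < j and arr[i] > arr[j].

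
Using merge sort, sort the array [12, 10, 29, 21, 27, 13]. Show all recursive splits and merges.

Merge sort trace:

Split: [12, 10, 29, 21, 27, 13] -> [12, 10, 29] and [21, 27, 13]
  Split: [12, 10, 29] -> [12] and [10, 29]
    Split: [10, 29] -> [10] and [29]
    Merge: [10] + [29] -> [10, 29]
  Merge: [12] + [10, 29] -> [10, 12, 29]
  Split: [21, 27, 13] -> [21] and [27, 13]
    Split: [27, 13] -> [27] and [13]
    Merge: [27] + [13] -> [13, 27]
  Merge: [21] + [13, 27] -> [13, 21, 27]
Merge: [10, 12, 29] + [13, 21, 27] -> [10, 12, 13, 21, 27, 29]

Final sorted array: [10, 12, 13, 21, 27, 29]

The merge sort proceeds by recursively splitting the array and merging sorted halves.
After all merges, the sorted array is [10, 12, 13, 21, 27, 29].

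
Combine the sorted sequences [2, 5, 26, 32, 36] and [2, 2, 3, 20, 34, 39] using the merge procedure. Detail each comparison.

Merging process:

Compare 2 vs 2: take 2 from left. Merged: [2]
Compare 5 vs 2: take 2 from right. Merged: [2, 2]
Compare 5 vs 2: take 2 from right. Merged: [2, 2, 2]
Compare 5 vs 3: take 3 from right. Merged: [2, 2, 2, 3]
Compare 5 vs 20: take 5 from left. Merged: [2, 2, 2, 3, 5]
Compare 26 vs 20: take 20 from right. Merged: [2, 2, 2, 3, 5, 20]
Compare 26 vs 34: take 26 from left. Merged: [2, 2, 2, 3, 5, 20, 26]
Compare 32 vs 34: take 32 from left. Merged: [2, 2, 2, 3, 5, 20, 26, 32]
Compare 36 vs 34: take 34 from right. Merged: [2, 2, 2, 3, 5, 20, 26, 32, 34]
Compare 36 vs 39: take 36 from left. Merged: [2, 2, 2, 3, 5, 20, 26, 32, 34, 36]
Append remaining from right: [39]. Merged: [2, 2, 2, 3, 5, 20, 26, 32, 34, 36, 39]

Final merged array: [2, 2, 2, 3, 5, 20, 26, 32, 34, 36, 39]
Total comparisons: 10

The merged array is [2, 2, 2, 3, 5, 20, 26, 32, 34, 36, 39], requiring 10 comparisons. The merge step runs in O(n) time where n is the total number of elements.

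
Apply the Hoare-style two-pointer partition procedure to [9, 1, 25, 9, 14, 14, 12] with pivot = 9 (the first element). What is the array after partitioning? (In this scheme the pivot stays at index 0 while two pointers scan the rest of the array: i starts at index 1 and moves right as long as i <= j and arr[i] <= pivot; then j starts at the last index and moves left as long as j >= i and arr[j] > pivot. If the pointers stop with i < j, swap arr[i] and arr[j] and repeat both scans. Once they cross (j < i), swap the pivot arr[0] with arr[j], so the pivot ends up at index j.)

Hoare-style two-pointer partition with pivot = 9:

Initial array: [9, 1, 25, 9, 14, 14, 12]

Pointers start at i = 1, j = 6.
i stops at index 2 (arr[2]=25 > 9), j stops at index 3 (arr[3]=9 <= 9): swap arr[2] and arr[3], array becomes [9, 1, 9, 25, 14, 14, 12]
i ends at 3, j ends at 2: the pointers have crossed (j < i), so scanning stops.

Swap pivot arr[0] with arr[2] to place pivot at position 2: [9, 1, 9, 25, 14, 14, 12]
Pivot position: 2

After partitioning with pivot 9, the array becomes [9, 1, 9, 25, 14, 14, 12]. The pivot is placed at index 2. All elements to the left of the pivot are <= 9, and all elements to the right are > 9.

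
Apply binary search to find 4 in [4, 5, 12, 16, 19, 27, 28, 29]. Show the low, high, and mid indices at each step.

Binary search for 4 in [4, 5, 12, 16, 19, 27, 28, 29]:

lo=0, hi=7, mid=3, arr[mid]=16 -> 16 > 4, search left half
lo=0, hi=2, mid=1, arr[mid]=5 -> 5 > 4, search left half
lo=0, hi=0, mid=0, arr[mid]=4 -> Found target at index 0!

Binary search finds 4 at index 0 after 3 comparisons. The search repeatedly halves the search space by comparing with the middle element.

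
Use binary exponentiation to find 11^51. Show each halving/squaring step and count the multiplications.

Computing 11^51 by squaring (build up from 11^1; each line after the first costs one multiplication):

11^1 = 11
11^2 = (11^1)^2 = 11^2 = 121
11^3 = 11 * 11^2 = 11 * 121 = 1331
11^6 = (11^3)^2 = 1331^2 = 1771561
11^12 = (11^6)^2 = 1771561^2 = 3138428376721
11^24 = (11^12)^2 = 3138428376721^2 = 9849732675807611094711841
11^25 = 11 * 11^24 = 11 * 9849732675807611094711841 = 108347059433883722041830251
11^50 = (11^25)^2 = 108347059433883722041830251^2 = 11739085287969531650666649599035831993898213898723001
11^51 = 11 * 11^50 = 11 * 11739085287969531650666649599035831993898213898723001 = 129129938167664848157333145589394151932880352885953011

Result: 129129938167664848157333145589394151932880352885953011
Multiplications needed: 8 (8 lines after 11^1)

11^51 = 129129938167664848157333145589394151932880352885953011. Using exponentiation by squaring, this requires 8 multiplications. The key idea: if the exponent is even, square the half-power; if odd, multiply by the base once.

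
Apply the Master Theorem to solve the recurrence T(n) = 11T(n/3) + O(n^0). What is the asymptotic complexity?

Master Theorem for T(n) = 11T(n/3) + O(n^0):

a = 11, b = 3, c = 0
log_b(a) = log_3(11) = 2.1827

Case 1: c = 0 < log_3(11) = 2.1827
T(n) = O(n^(log_3 11))

For T(n) = 11T(n/3) + O(n^0): log_3(11) = 2.1827. This is Case 1 of the Master Theorem (c < log_b(a), work dominated by leaves), giving O(n^(log_3 11)).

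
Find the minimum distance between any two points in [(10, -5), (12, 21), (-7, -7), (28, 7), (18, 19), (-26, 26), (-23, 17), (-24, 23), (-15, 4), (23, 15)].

Computing all pairwise distances among 10 points:

d((10, -5), (12, 21)) = 26.0768
d((10, -5), (-7, -7)) = 17.1172
d((10, -5), (28, 7)) = 21.6333
d((10, -5), (18, 19)) = 25.2982
d((10, -5), (-26, 26)) = 47.5079
d((10, -5), (-23, 17)) = 39.6611
d((10, -5), (-24, 23)) = 44.0454
d((10, -5), (-15, 4)) = 26.5707
d((10, -5), (23, 15)) = 23.8537
d((12, 21), (-7, -7)) = 33.8378
d((12, 21), (28, 7)) = 21.2603
d((12, 21), (18, 19)) = 6.3246
d((12, 21), (-26, 26)) = 38.3275
d((12, 21), (-23, 17)) = 35.2278
d((12, 21), (-24, 23)) = 36.0555
d((12, 21), (-15, 4)) = 31.9061
d((12, 21), (23, 15)) = 12.53
d((-7, -7), (28, 7)) = 37.6962
d((-7, -7), (18, 19)) = 36.0694
d((-7, -7), (-26, 26)) = 38.0789
d((-7, -7), (-23, 17)) = 28.8444
d((-7, -7), (-24, 23)) = 34.4819
d((-7, -7), (-15, 4)) = 13.6015
d((-7, -7), (23, 15)) = 37.2022
d((28, 7), (18, 19)) = 15.6205
d((28, 7), (-26, 26)) = 57.2451
d((28, 7), (-23, 17)) = 51.9711
d((28, 7), (-24, 23)) = 54.4059
d((28, 7), (-15, 4)) = 43.1045
d((28, 7), (23, 15)) = 9.434
d((18, 19), (-26, 26)) = 44.5533
d((18, 19), (-23, 17)) = 41.0488
d((18, 19), (-24, 23)) = 42.19
d((18, 19), (-15, 4)) = 36.2491
d((18, 19), (23, 15)) = 6.4031
d((-26, 26), (-23, 17)) = 9.4868
d((-26, 26), (-24, 23)) = 3.6056 <-- minimum
d((-26, 26), (-15, 4)) = 24.5967
d((-26, 26), (23, 15)) = 50.2195
d((-23, 17), (-24, 23)) = 6.0828
d((-23, 17), (-15, 4)) = 15.2643
d((-23, 17), (23, 15)) = 46.0435
d((-24, 23), (-15, 4)) = 21.0238
d((-24, 23), (23, 15)) = 47.676
d((-15, 4), (23, 15)) = 39.5601

Closest pair: (-26, 26) and (-24, 23) with distance 3.6056

The closest pair is (-26, 26) and (-24, 23) with Euclidean distance 3.6056. For 10 points, brute-force pairwise comparison is shown above. For large n, the divide-and-conquer algorithm (sort by x, recurse on halves, check the dividing strip) achieves O(n log n).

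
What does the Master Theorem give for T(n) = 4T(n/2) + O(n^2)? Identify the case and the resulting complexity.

Master Theorem for T(n) = 4T(n/2) + O(n^2):

a = 4, b = 2, c = 2
log_b(a) = log_2(4) = 2.0000

Case 2: c = 2 = log_2(4) = 2.0000
T(n) = O(n^2 log n) = O(n^2 log n)

For T(n) = 4T(n/2) + O(n^2): log_2(4) = 2.0000. This is Case 2 of the Master Theorem (c = log_b(a), equal work at all levels), giving O(n^2 log n).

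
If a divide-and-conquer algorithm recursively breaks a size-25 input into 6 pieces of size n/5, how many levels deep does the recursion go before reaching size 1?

For divide and conquer with division factor 5:

Problem sizes at each level:
Level 0: 25
Level 1: 5
Level 2: 1

The root is level 0 and the size-1 base case is level 2 (the tree spans levels 0 through 2, i.e. 3 levels counting the root), so the depth is the number of divisions: log_5(25) = 2

The recursion tree depth is log_5(25) = 2. At each level, the problem size is divided by 5, so it takes 2 divisions to reduce to a base case of size 1. The algorithm makes 6 recursive calls at each level.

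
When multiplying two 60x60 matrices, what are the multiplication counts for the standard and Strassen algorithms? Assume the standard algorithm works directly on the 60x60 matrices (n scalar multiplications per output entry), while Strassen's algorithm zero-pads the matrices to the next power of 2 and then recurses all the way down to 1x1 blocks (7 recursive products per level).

Matrix multiplication for 60x60 matrices:

Strassen's algorithm requires power-of-2 dimensions. Pad 60x60 to 64x64 (next power of 2).

Standard algorithm: 60^3 = 216000 multiplications
Strassen's algorithm: 7^(log2(64)) = 7^6 = 117649 multiplications
Savings: 216000 - 117649 = 98351 multiplications

Standard: 216000 multiplications (60^3). Strassen: 117649 multiplications (7^6, after padding to 64x64). Strassen reduces 8 recursive multiplications to 7 at each level.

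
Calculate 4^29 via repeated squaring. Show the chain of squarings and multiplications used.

Computing 4^29 by squaring (build up from 4^1; each line after the first costs one multiplication):

4^1 = 4
4^2 = (4^1)^2 = 4^2 = 16
4^3 = 4 * 4^2 = 4 * 16 = 64
4^6 = (4^3)^2 = 64^2 = 4096
4^7 = 4 * 4^6 = 4 * 4096 = 16384
4^14 = (4^7)^2 = 16384^2 = 268435456
4^28 = (4^14)^2 = 268435456^2 = 72057594037927936
4^29 = 4 * 4^28 = 4 * 72057594037927936 = 288230376151711744

Result: 288230376151711744
Multiplications needed: 7 (7 lines after 4^1)

4^29 = 288230376151711744. Using exponentiation by squaring, this requires 7 multiplications. The key idea: if the exponent is even, square the half-power; if odd, multiply by the base once.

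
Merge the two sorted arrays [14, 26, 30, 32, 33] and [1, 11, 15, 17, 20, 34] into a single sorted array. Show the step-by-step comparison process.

Merging process:

Compare 14 vs 1: take 1 from right. Merged: [1]
Compare 14 vs 11: take 11 from right. Merged: [1, 11]
Compare 14 vs 15: take 14 from left. Merged: [1, 11, 14]
Compare 26 vs 15: take 15 from right. Merged: [1, 11, 14, 15]
Compare 26 vs 17: take 17 from right. Merged: [1, 11, 14, 15, 17]
Compare 26 vs 20: take 20 from right. Merged: [1, 11, 14, 15, 17, 20]
Compare 26 vs 34: take 26 from left. Merged: [1, 11, 14, 15, 17, 20, 26]
Compare 30 vs 34: take 30 from left. Merged: [1, 11, 14, 15, 17, 20, 26, 30]
Compare 32 vs 34: take 32 from left. Merged: [1, 11, 14, 15, 17, 20, 26, 30, 32]
Compare 33 vs 34: take 33 from left. Merged: [1, 11, 14, 15, 17, 20, 26, 30, 32, 33]
Append remaining from right: [34]. Merged: [1, 11, 14, 15, 17, 20, 26, 30, 32, 33, 34]

Final merged array: [1, 11, 14, 15, 17, 20, 26, 30, 32, 33, 34]
Total comparisons: 10

The merged array is [1, 11, 14, 15, 17, 20, 26, 30, 32, 33, 34], requiring 10 comparisons. The merge step runs in O(n) time where n is the total number of elements.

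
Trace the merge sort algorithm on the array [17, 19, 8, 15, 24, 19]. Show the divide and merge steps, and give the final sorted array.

Merge sort trace:

Split: [17, 19, 8, 15, 24, 19] -> [17, 19, 8] and [15, 24, 19]
  Split: [17, 19, 8] -> [17] and [19, 8]
    Split: [19, 8] -> [19] and [8]
    Merge: [19] + [8] -> [8, 19]
  Merge: [17] + [8, 19] -> [8, 17, 19]
  Split: [15, 24, 19] -> [15] and [24, 19]
    Split: [24, 19] -> [24] and [19]
    Merge: [24] + [19] -> [19, 24]
  Merge: [15] + [19, 24] -> [15, 19, 24]
Merge: [8, 17, 19] + [15, 19, 24] -> [8, 15, 17, 19, 19, 24]

Final sorted array: [8, 15, 17, 19, 19, 24]

The merge sort proceeds by recursively splitting the array and merging sorted halves.
After all merges, the sorted array is [8, 15, 17, 19, 19, 24].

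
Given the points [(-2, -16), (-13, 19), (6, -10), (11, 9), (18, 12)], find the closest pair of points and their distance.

Computing all pairwise distances among 5 points:

d((-2, -16), (-13, 19)) = 36.6879
d((-2, -16), (6, -10)) = 10.0
d((-2, -16), (11, 9)) = 28.178
d((-2, -16), (18, 12)) = 34.4093
d((-13, 19), (6, -10)) = 34.6699
d((-13, 19), (11, 9)) = 26.0
d((-13, 19), (18, 12)) = 31.7805
d((6, -10), (11, 9)) = 19.6469
d((6, -10), (18, 12)) = 25.0599
d((11, 9), (18, 12)) = 7.6158 <-- minimum

Closest pair: (11, 9) and (18, 12) with distance 7.6158

The closest pair is (11, 9) and (18, 12) with Euclidean distance 7.6158. For 5 points, brute-force pairwise comparison is shown above. For large n, the divide-and-conquer algorithm (sort by x, recurse on halves, check the dividing strip) achieves O(n log n).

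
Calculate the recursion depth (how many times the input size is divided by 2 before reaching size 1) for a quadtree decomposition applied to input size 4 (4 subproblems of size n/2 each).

For divide and conquer with division factor 2:

Problem sizes at each level:
Level 0: 4
Level 1: 2
Level 2: 1

The root is level 0 and the size-1 base case is level 2 (the tree spans levels 0 through 2, i.e. 3 levels counting the root), so the depth is the number of divisions: log_2(4) = 2

The recursion tree depth is log_2(4) = 2. At each level, the problem size is divided by 2, so it takes 2 divisions to reduce to a base case of size 1. The algorithm makes 4 recursive calls at each level.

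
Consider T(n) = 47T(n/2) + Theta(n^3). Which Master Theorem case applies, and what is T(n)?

Master Theorem for T(n) = 47T(n/2) + O(n^3):

a = 47, b = 2, c = 3
log_b(a) = log_2(47) = 5.5546

Case 1: c = 3 < log_2(47) = 5.5546
T(n) = O(n^(log_2 47))

For T(n) = 47T(n/2) + O(n^3): log_2(47) = 5.5546. This is Case 1 of the Master Theorem (c < log_b(a), work dominated by leaves), giving O(n^(log_2 47)).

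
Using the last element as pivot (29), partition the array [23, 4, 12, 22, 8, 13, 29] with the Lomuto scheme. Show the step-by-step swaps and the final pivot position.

Lomuto partition with pivot = 29:

Initial array: [23, 4, 12, 22, 8, 13, 29]

arr[0]=23 <= 29: swap with position 0, array becomes [23, 4, 12, 22, 8, 13, 29]
arr[1]=4 <= 29: swap with position 1, array becomes [23, 4, 12, 22, 8, 13, 29]
arr[2]=12 <= 29: swap with position 2, array becomes [23, 4, 12, 22, 8, 13, 29]
arr[3]=22 <= 29: swap with position 3, array becomes [23, 4, 12, 22, 8, 13, 29]
arr[4]=8 <= 29: swap with position 4, array becomes [23, 4, 12, 22, 8, 13, 29]
arr[5]=13 <= 29: swap with position 5, array becomes [23, 4, 12, 22, 8, 13, 29]

Place pivot at position 6: [23, 4, 12, 22, 8, 13, 29]
Pivot position: 6

After partitioning with pivot 29, the array becomes [23, 4, 12, 22, 8, 13, 29]. The pivot is placed at index 6. All elements to the left of the pivot are <= 29, and all elements to the right are > 29.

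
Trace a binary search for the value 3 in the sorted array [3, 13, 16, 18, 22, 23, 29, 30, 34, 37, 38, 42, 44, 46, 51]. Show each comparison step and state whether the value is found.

Binary search for 3 in [3, 13, 16, 18, 22, 23, 29, 30, 34, 37, 38, 42, 44, 46, 51]:

lo=0, hi=14, mid=7, arr[mid]=30 -> 30 > 3, search left half
lo=0, hi=6, mid=3, arr[mid]=18 -> 18 > 3, search left half
lo=0, hi=2, mid=1, arr[mid]=13 -> 13 > 3, search left half
lo=0, hi=0, mid=0, arr[mid]=3 -> Found target at index 0!

Binary search finds 3 at index 0 after 4 comparisons. The search repeatedly halves the search space by comparing with the middle element.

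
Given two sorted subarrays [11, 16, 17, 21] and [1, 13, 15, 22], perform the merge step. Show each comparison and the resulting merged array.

Merging process:

Compare 11 vs 1: take 1 from right. Merged: [1]
Compare 11 vs 13: take 11 from left. Merged: [1, 11]
Compare 16 vs 13: take 13 from right. Merged: [1, 11, 13]
Compare 16 vs 15: take 15 from right. Merged: [1, 11, 13, 15]
Compare 16 vs 22: take 16 from left. Merged: [1, 11, 13, 15, 16]
Compare 17 vs 22: take 17 from left. Merged: [1, 11, 13, 15, 16, 17]
Compare 21 vs 22: take 21 from left. Merged: [1, 11, 13, 15, 16, 17, 21]
Append remaining from right: [22]. Merged: [1, 11, 13, 15, 16, 17, 21, 22]

Final merged array: [1, 11, 13, 15, 16, 17, 21, 22]
Total comparisons: 7

The merged array is [1, 11, 13, 15, 16, 17, 21, 22], requiring 7 comparisons. The merge step runs in O(n) time where n is the total number of elements.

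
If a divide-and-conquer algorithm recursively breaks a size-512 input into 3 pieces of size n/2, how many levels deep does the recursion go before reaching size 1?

For divide and conquer with division factor 2:

Problem sizes at each level:
Level 0: 512
Level 1: 256
Level 2: 128
Level 3: 64
Level 4: 32
Level 5: 16
Level 6: 8
Level 7: 4
Level 8: 2
Level 9: 1

The root is level 0 and the size-1 base case is level 9 (the tree spans levels 0 through 9, i.e. 10 levels counting the root), so the depth is the number of divisions: log_2(512) = 9

The recursion tree depth is log_2(512) = 9. At each level, the problem size is divided by 2, so it takes 9 divisions to reduce to a base case of size 1. The algorithm makes 3 recursive calls at each level.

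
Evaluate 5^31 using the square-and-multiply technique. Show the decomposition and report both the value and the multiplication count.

Computing 5^31 by squaring (build up from 5^1; each line after the first costs one multiplication):

5^1 = 5
5^2 = (5^1)^2 = 5^2 = 25
5^3 = 5 * 5^2 = 5 * 25 = 125
5^6 = (5^3)^2 = 125^2 = 15625
5^7 = 5 * 5^6 = 5 * 15625 = 78125
5^14 = (5^7)^2 = 78125^2 = 6103515625
5^15 = 5 * 5^14 = 5 * 6103515625 = 30517578125
5^30 = (5^15)^2 = 30517578125^2 = 931322574615478515625
5^31 = 5 * 5^30 = 5 * 931322574615478515625 = 4656612873077392578125

Result: 4656612873077392578125
Multiplications needed: 8 (8 lines after 5^1)

5^31 = 4656612873077392578125. Using exponentiation by squaring, this requires 8 multiplications. The key idea: if the exponent is even, square the half-power; if odd, multiply by the base once.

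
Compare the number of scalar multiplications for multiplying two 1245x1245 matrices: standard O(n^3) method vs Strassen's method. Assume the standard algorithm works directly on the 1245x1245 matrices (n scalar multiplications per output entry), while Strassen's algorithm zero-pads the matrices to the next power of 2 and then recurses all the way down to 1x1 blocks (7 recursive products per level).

Matrix multiplication for 1245x1245 matrices:

Strassen's algorithm requires power-of-2 dimensions. Pad 1245x1245 to 2048x2048 (next power of 2).

Standard algorithm: 1245^3 = 1929781125 multiplications
Strassen's algorithm: 7^(log2(2048)) = 7^11 = 1977326743 multiplications
Difference: 1929781125 - 1977326743 = -47545618 (Strassen uses MORE here due to padding overhead — for small or just-over-power-of-2 n, padding can outweigh the per-level savings)

Standard: 1929781125 multiplications (1245^3). Strassen: 1977326743 multiplications (7^11, after padding to 2048x2048). Strassen reduces 8 recursive multiplications to 7 at each level.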